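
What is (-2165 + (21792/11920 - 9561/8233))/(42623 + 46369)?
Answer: -3318780281/136459999080 ≈ -0.024321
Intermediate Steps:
(-2165 + (21792/11920 - 9561/8233))/(42623 + 46369) = (-2165 + (21792*(1/11920) - 9561*1/8233))/88992 = (-2165 + (1362/745 - 9561/8233))*(1/88992) = (-2165 + 4090401/6133585)*(1/88992) = -13275121124/6133585*1/88992 = -3318780281/136459999080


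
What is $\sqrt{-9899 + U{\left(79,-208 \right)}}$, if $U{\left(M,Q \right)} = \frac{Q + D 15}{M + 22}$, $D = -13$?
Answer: $\frac{i \sqrt{101020402}}{101} \approx 99.514 i$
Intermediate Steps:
$U{\left(M,Q \right)} = \frac{-195 + Q}{22 + M}$ ($U{\left(M,Q \right)} = \frac{Q - 195}{M + 22} = \frac{Q - 195}{22 + M} = \frac{-195 + Q}{22 + M}$)
$\sqrt{-9899 + U{\left(79,-208 \right)}} = \sqrt{-9899 + \frac{-195 - 208}{22 + 79}} = \sqrt{-9899 + \frac{1}{101} \left(-403\right)} = \sqrt{-9899 - \frac{403}{101}} = \sqrt{- \frac{1000202}{101}} = \frac{i \sqrt{101020402}}{101}$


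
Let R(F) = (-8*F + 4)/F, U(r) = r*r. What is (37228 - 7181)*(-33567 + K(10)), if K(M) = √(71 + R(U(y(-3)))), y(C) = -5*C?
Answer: -1008587649 + 30047*√14179/15 ≈ -1.0083e+9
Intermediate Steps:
U(r) = r²
R(F) = (4 - 8*F)/F
K(M) = √14179/15 (K(M) = √(71 + (-8 + 4/((-5*(-3))²))) = √(71 + (-8 + 4/(15²))) = √(71 + (-8 + 4/225)) = √(71 - 1796/225) = √(14179/225) = √14179/15)
(37228 - 7181)*(-33567 + K(10)) = (37228 - 7181)*(-33567 + √14179/15) = 30047*(-33567 + √14179/15) = -1008587649 + 30047*√14179/15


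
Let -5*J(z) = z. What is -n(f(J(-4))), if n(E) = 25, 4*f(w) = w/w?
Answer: -25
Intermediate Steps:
J(z) = -z/5
f(w) = 1/4 (f(w) = (w/w)/4 = (1/4)*1 = 1/4)
-n(f(J(-4))) = -1*25 = -25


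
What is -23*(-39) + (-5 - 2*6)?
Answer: 880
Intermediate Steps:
-23*(-39) + (-5 - 2*6) = 897 + (-5 - 12) = 897 - 17 = 880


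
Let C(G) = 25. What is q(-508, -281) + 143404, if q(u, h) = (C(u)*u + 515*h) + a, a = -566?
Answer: -14577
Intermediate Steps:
q(u, h) = -566 + 25*u + 515*h (q(u, h) = (25*u + 515*h) - 566 = -566 + 25*u + 515*h)
q(-508, -281) + 143404 = (-566 + 25*(-508) + 515*(-281)) + 143404 = (-566 - 12700 - 144715) + 143404 = -157981 + 143404 = -14577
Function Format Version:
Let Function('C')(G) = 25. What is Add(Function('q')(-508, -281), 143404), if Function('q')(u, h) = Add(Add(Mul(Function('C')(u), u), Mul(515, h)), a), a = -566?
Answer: -14577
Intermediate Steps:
Function('q')(u, h) = Add(-566, Mul(25, u), Mul(515, h)) (Function('q')(u, h) = Add(Add(Mul(25, u), Mul(515, h)), -566) = Add(-566, Mul(25, u), Mul(515, h)))
Add(Function('q')(-508, -281), 143404) = Add(Add(-566, Mul(25, -508), Mul(515, -281)), 143404) = Add(Add(-566, -12700, -144715), 143404) = Add(-157981, 143404) = -14577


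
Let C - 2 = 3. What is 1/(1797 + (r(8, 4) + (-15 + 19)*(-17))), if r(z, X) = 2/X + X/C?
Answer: 10/17303 ≈ 0.00057793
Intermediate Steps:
C = 5 (C = 2 + 3 = 5)
r(z, X) = 2/X + X/5
1/(1797 + (r(8, 4) + (-15 + 19)*(-17))) = 1/(1797 + ((2/4 + (1/5)*4) + (-15 + 19)*(-17))) = 1/(1797 + ((2*(1/4) + 4/5) + 4*(-17))) = 1/(1797 + ((1/2 + 4/5) - 68)) = 1/(1797 + (13/10 - 68)) = 1/(1797 - 667/10) = 1/(17303/10) = 10/17303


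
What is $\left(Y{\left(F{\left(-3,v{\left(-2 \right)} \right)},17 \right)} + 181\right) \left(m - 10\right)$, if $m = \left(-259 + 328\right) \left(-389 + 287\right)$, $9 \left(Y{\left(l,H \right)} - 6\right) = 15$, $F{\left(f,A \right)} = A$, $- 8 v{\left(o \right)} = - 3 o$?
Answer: $- \frac{3989168}{3} \approx -1.3297 \cdot 10^{6}$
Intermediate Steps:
$v{\left(o \right)} = \frac{3 o}{8}$ ($v{\left(o \right)} = - \frac{\left(-3\right) o}{8} = \frac{3 o}{8}$)
$Y{\left(l,H \right)} = \frac{23}{3}$ ($Y{\left(l,H \right)} = 6 + \frac{1}{9} \cdot 15 = 6 + \frac{5}{3} = \frac{23}{3}$)
$m = -7038$ ($m = 69 \left(-102\right) = -7038$)
$\left(Y{\left(F{\left(-3,v{\left(-2 \right)} \right)},17 \right)} + 181\right) \left(m - 10\right) = \left(\frac{23}{3} + 181\right) \left(-7038 - 10\right) = \frac{566 \left(-7038 - 10\right)}{3} = \frac{566}{3} \left(-7048\right) = - \frac{3989168}{3}$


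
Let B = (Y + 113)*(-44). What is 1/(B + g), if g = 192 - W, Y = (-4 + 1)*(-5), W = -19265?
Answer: 1/13825 ≈ 7.2333e-5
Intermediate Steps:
Y = 15 (Y = -3*(-5) = 15)
g = 19457 (g = 192 - 1*(-19265) = 192 + 19265 = 19457)
B = -5632 (B = (15 + 113)*(-44) = 128*(-44) = -5632)
1/(B + g) = 1/(-5632 + 19457) = 1/13825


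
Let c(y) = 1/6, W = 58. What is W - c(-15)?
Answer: 347/6 ≈ 57.833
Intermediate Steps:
c(y) = ⅙
W - c(-15) = 58 - 1*⅙ = 58 - ⅙ = 347/6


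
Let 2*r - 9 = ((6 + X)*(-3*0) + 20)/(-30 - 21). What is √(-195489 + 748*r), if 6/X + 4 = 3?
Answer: I*√1730427/3 ≈ 438.49*I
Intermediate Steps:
X = -6 (X = 6/(-4 + 3) = 6/(-1) = 6*(-1) = -6)
r = 439/102 (r = 9/2 + (((6 - 6)*(-3*0) + 20)/(-30 - 21))/2 = 9/2 + ((0*0 + 20)/(-51))/2 = 9/2 + ((0 + 20)*(-1/51))/2 = 9/2 + (20*(-1/51))/2 = 9/2 + (½)*(-20/51) = 9/2 - 10/51 = 439/102 ≈ 4.3039)
√(-195489 + 748*r) = √(-195489 + 748*(439/102)) = √(-195489 + 9658/3) = √(-576809/3) = I*√1730427/3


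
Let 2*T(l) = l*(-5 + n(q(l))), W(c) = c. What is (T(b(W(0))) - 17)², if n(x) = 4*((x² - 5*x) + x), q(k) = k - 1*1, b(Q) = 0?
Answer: 289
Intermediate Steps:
q(k) = -1 + k (q(k) = k - 1 = -1 + k)
n(x) = -16*x + 4*x² (n(x) = 4*(x² - 4*x) = -16*x + 4*x²)
T(l) = l*(-5 + 4*(-1 + l)*(-5 + l))/2 (T(l) = (l*(-5 + 4*(-1 + l)*(-4 + (-1 + l))))/2 = (l*(-5 + 4*(-1 + l)*(-5 + l)))/2 = l*(-5 + 4*(-1 + l)*(-5 + l))/2)
(T(b(W(0))) - 17)² = ((½)*0*(-5 + 4*(-1 + 0)*(-5 + 0)) - 17)² = ((½)*0*(-5 + 4*(-1)*(-5)) - 17)² = ((½)*0*(-5 + 20) - 17)² = ((½)*0*15 - 17)² = (0 - 17)² = (-17)² = 289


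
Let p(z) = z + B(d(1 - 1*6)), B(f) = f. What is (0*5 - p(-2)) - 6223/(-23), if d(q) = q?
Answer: 6384/23 ≈ 277.57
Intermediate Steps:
p(z) = -5 + z (p(z) = z + (1 - 1*6) = z + (1 - 6) = z - 5 = -5 + z)
(0*5 - p(-2)) - 6223/(-23) = (0*5 - (-5 - 2)) - 6223/(-23) = (0 - 1*(-7)) - 6223*(-1)/23 = (0 + 7) - 49*(-127/23) = 7 + 6223/23 = 6384/23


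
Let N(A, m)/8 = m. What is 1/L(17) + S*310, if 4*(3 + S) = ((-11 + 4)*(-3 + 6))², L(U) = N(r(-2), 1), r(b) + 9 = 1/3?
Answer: 265981/8 ≈ 33248.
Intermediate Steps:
r(b) = -26/3 (r(b) = -9 + 1/3 = -9 + ⅓ = -26/3)
N(A, m) = 8*m
L(U) = 8 (L(U) = 8*1 = 8)
S = 429/4 (S = -3 + ((-11 + 4)*(-3 + 6))²/4 = -3 + (-7*3)²/4 = -3 + (¼)*(-21)² = -3 + (¼)*441 = -3 + 441/4 = 429/4 ≈ 107.25)
1/L(17) + S*310 = 1/8 + (429/4)*310 = ⅛ + 66495/2 = 265981/8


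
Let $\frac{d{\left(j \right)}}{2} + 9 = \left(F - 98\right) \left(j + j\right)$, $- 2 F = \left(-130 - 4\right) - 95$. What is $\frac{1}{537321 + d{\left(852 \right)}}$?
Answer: $\frac{1}{593535} \approx 1.6848 \cdot 10^{-6}$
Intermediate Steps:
$F = \frac{229}{2}$ ($F = - \frac{\left(-130 - 4\right) - 95}{2} = - \frac{-134 - 95}{2} = \left(- \frac{1}{2}\right) \left(-229\right) = \frac{229}{2} \approx 114.5$)
$d{\left(j \right)} = -18 + 66 j$ ($d{\left(j \right)} = -18 + 2 \left(\frac{229}{2} - 98\right) \left(j + j\right) = -18 + 2 \frac{33 \cdot 2 j}{2} = -18 + 2 \cdot 33 j = -18 + 66 j$)
$\frac{1}{537321 + d{\left(852 \right)}} = \frac{1}{537321 + \left(-18 + 66 \cdot 852\right)} = \frac{1}{537321 + \left(-18 + 56232\right)} = \frac{1}{537321 + 56214} = \frac{1}{593535}$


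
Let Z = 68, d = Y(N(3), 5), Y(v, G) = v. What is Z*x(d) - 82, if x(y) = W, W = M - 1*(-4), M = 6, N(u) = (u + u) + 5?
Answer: 598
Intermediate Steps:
N(u) = 5 + 2*u (N(u) = 2*u + 5 = 5 + 2*u)
d = 11 (d = 5 + 2*3 = 5 + 6 = 11)
W = 10 (W = 6 - 1*(-4) = 6 + 4 = 10)
x(y) = 10
Z*x(d) - 82 = 68*10 - 82 = 680 - 82 = 598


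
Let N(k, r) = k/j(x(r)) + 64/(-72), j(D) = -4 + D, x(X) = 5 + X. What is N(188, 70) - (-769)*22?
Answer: 10811726/639 ≈ 16920.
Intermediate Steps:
N(k, r) = -8/9 + k/(1 + r) (N(k, r) = k/(-4 + (5 + r)) + 64/(-72) = k/(1 + r) + 64*(-1/72) = k/(1 + r) - 8/9 = -8/9 + k/(1 + r))
N(188, 70) - (-769)*22 = (-8 - 8*70 + 9*188)/(9*(1 + 70)) - (-769)*22 = (⅑)*(-8 - 560 + 1692)/71 - 1*(-16918) = (⅑)*(1/71)*1124 + 16918 = 1124/639 + 16918 = 10811726/639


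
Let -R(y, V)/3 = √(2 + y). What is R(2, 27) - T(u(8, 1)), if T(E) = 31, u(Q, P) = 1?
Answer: -37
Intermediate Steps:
R(y, V) = -3*√(2 + y)
R(2, 27) - T(u(8, 1)) = -3*√(2 + 2) - 1*31 = -3*√4 - 31 = -3*2 - 31 = -6 - 31 = -37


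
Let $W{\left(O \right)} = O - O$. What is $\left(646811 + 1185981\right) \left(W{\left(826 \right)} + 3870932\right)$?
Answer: $7094613202144$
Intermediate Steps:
$W{\left(O \right)} = 0$
$\left(646811 + 1185981\right) \left(W{\left(826 \right)} + 3870932\right) = \left(646811 + 1185981\right) \left(0 + 3870932\right) = 1832792 \cdot 3870932 = 7094613202144$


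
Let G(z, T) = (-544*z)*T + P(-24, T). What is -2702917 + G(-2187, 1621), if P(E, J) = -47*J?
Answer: 1925769984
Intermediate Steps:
G(z, T) = -47*T - 544*T*z (G(z, T) = (-544*z)*T - 47*T = -544*T*z - 47*T = -47*T - 544*T*z)
-2702917 + G(-2187, 1621) = -2702917 + 1621*(-47 - 544*(-2187)) = -2702917 + 1621*(-47 + 1189728) = -2702917 + 1621*1189681 = -2702917 + 1928472901 = 1925769984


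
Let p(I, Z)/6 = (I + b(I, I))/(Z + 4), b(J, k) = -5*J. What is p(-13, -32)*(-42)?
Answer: 468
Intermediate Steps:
p(I, Z) = -24*I/(4 + Z) (p(I, Z) = 6*((I - 5*I)/(Z + 4)) = 6*((-4*I)/(4 + Z)) = 6*(-4*I/(4 + Z)) = -24*I/(4 + Z))
p(-13, -32)*(-42) = -24*(-13)/(4 - 32)*(-42) = -24*(-13)/(-28)*(-42) = -24*(-13)*(-1/28)*(-42) = -78/7*(-42) = 468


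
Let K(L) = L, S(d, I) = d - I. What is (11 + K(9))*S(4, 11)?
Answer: -140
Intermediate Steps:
(11 + K(9))*S(4, 11) = (11 + 9)*(4 - 1*11) = 20*(4 - 11) = 20*(-7) = -140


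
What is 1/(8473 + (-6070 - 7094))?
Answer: -1/4691 ≈ -0.00021317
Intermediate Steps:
1/(8473 + (-6070 - 7094)) = 1/(8473 - 13164) = 1/(-4691) = -1/4691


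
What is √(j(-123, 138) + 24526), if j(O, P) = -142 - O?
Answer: 3*√2723 ≈ 156.55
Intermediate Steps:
√(j(-123, 138) + 24526) = √((-142 - 1*(-123)) + 24526) = √((-142 + 123) + 24526) = √(-19 + 24526) = √24507 = 3*√2723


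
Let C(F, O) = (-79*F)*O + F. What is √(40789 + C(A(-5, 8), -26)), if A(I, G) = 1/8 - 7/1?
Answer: √426574/4 ≈ 163.28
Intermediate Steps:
A(I, G) = -55/8 (A(I, G) = 1*(⅛) - 7*1 = ⅛ - 7 = -55/8)
C(F, O) = F - 79*F*O (C(F, O) = -79*F*O + F = F - 79*F*O)
√(40789 + C(A(-5, 8), -26)) = √(40789 - 55*(1 - 79*(-26))/8) = √(40789 - 55*(1 + 2054)/8) = √(40789 - 55/8*2055) = √(40789 - 113025/8) = √(213287/8) = √426574/4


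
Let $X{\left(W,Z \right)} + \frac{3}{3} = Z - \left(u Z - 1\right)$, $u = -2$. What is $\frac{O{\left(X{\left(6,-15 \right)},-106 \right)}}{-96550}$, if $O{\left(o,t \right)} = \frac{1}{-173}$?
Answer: $\frac{1}{16703150} \approx 5.9869 \cdot 10^{-8}$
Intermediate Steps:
$X{\left(W,Z \right)} = 3 Z$ ($X{\left(W,Z \right)} = -1 + \left(Z - \left(- 2 Z - 1\right)\right) = -1 + \left(Z - \left(-1 - 2 Z\right)\right) = -1 + \left(Z + \left(1 + 2 Z\right)\right) = -1 + \left(1 + 3 Z\right) = 3 Z$)
$O{\left(o,t \right)} = - \frac{1}{173}$
$\frac{O{\left(X{\left(6,-15 \right)},-106 \right)}}{-96550} = - \frac{1}{173 \left(-96550\right)} = \left(- \frac{1}{173}\right) \left(- \frac{1}{96550}\right) = \frac{1}{16703150}$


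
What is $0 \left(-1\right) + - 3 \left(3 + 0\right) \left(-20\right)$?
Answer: $180$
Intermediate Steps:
$0 \left(-1\right) + - 3 \left(3 + 0\right) \left(-20\right) = 0 + \left(-3\right) 3 \left(-20\right) = 0 - -180 = 0 + 180 = 180$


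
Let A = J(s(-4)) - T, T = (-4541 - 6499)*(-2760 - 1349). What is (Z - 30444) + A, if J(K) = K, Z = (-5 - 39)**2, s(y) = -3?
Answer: -45391871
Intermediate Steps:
Z = 1936 (Z = (-44)**2 = 1936)
T = 45363360 (T = -11040*(-4109) = 45363360)
A = -45363363 (A = -3 - 1*45363360 = -3 - 45363360 = -45363363)
(Z - 30444) + A = (1936 - 30444) - 45363363 = -28508 - 45363363 = -45391871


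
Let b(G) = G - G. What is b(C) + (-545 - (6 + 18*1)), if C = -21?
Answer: -569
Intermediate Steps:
b(G) = 0
b(C) + (-545 - (6 + 18*1)) = 0 + (-545 - (6 + 18*1)) = 0 + (-545 - (6 + 18)) = 0 + (-545 - 1*24) = 0 + (-545 - 24) = 0 - 569 = -569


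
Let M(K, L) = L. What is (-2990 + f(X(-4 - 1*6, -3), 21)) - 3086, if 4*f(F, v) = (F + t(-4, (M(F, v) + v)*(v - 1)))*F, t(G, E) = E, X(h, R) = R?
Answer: -26815/4 ≈ -6703.8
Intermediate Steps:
f(F, v) = F*(F + 2*v*(-1 + v))/4 (f(F, v) = ((F + (v + v)*(v - 1))*F)/4 = ((F + (2*v)*(-1 + v))*F)/4 = ((F + 2*v*(-1 + v))*F)/4 = (F*(F + 2*v*(-1 + v)))/4 = F*(F + 2*v*(-1 + v))/4)
(-2990 + f(X(-4 - 1*6, -3), 21)) - 3086 = (-2990 + (¼)*(-3)*(-3 - 2*21 + 2*21²)) - 3086 = (-2990 + (¼)*(-3)*(-3 - 42 + 2*441)) - 3086 = (-2990 + (¼)*(-3)*(-3 - 42 + 882)) - 3086 = (-2990 + (¼)*(-3)*837) - 3086 = (-2990 - 2511/4) - 3086 = -14471/4 - 3086 = -26815/4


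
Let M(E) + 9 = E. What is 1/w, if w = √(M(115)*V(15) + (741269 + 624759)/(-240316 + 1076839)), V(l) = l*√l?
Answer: 3*√185894/(2*√(683014 + 665035785*√15)) ≈ 0.012742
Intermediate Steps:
M(E) = -9 + E
V(l) = l^(3/2)
w = √(1366028/836523 + 1590*√15) (w = √((-9 + 115)*15^(3/2) + (741269 + 624759)/(-240316 + 1076839)) = √(106*(15*√15) + 1366028/836523) = √(1590*√15 + 1366028*(1/836523)) = √(1590*√15 + 1366028/836523) = √(1366028/836523 + 1590*√15) ≈ 78.484)
1/w = 1/(√(126968204516 + 123626162216790*√15)/278841) = 278841/√(126968204516 + 123626162216790*√15)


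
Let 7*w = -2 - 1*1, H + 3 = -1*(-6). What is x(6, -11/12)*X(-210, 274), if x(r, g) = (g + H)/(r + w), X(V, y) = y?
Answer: 23975/234 ≈ 102.46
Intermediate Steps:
H = 3 (H = -3 - 1*(-6) = -3 + 6 = 3)
w = -3/7 (w = (-2 - 1*1)/7 = (-2 - 1)/7 = (⅐)*(-3) = -3/7 ≈ -0.42857)
x(r, g) = (3 + g)/(-3/7 + r) (x(r, g) = (g + 3)/(r - 3/7) = (3 + g)/(-3/7 + r))
x(6, -11/12)*X(-210, 274) = (7*(3 - 11/12)/(-3 + 7*6))*274 = (7*(3 - 11*1/12)/(-3 + 42))*274 = (7*(3 - 11/12)/39)*274 = (7*(1/39)*(25/12))*274 = (175/468)*274 = 23975/234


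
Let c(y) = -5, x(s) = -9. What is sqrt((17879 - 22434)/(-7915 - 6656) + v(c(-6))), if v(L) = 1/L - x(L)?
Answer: sqrt(5374262405)/24285 ≈ 3.0187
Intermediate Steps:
v(L) = 9 + 1/L (v(L) = 1/L - 1*(-9) = 1/L + 9 = 9 + 1/L)
sqrt((17879 - 22434)/(-7915 - 6656) + v(c(-6))) = sqrt((17879 - 22434)/(-7915 - 6656) + (9 + 1/(-5))) = sqrt(-4555/(-14571) + (9 - 1/5)) = sqrt(-4555*(-1/14571) + 44/5) = sqrt(4555/14571 + 44/5) = sqrt(663899/72855) = sqrt(5374262405)/24285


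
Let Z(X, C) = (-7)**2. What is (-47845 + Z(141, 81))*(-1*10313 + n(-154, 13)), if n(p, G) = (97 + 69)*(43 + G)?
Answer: 48608532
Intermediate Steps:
n(p, G) = 7138 + 166*G (n(p, G) = 166*(43 + G) = 7138 + 166*G)
Z(X, C) = 49
(-47845 + Z(141, 81))*(-1*10313 + n(-154, 13)) = (-47845 + 49)*(-1*10313 + (7138 + 166*13)) = -47796*(-10313 + (7138 + 2158)) = -47796*(-10313 + 9296) = -47796*(-1017) = 48608532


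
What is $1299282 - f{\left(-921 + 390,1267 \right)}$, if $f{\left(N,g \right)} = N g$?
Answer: $1972059$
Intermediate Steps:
$1299282 - f{\left(-921 + 390,1267 \right)} = 1299282 - \left(-921 + 390\right) 1267 = 1299282 - \left(-531\right) 1267 = 1299282 - -672777 = 1299282 + 672777 = 1972059$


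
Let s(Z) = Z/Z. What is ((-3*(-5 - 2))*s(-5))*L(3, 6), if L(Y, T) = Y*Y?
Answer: 189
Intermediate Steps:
s(Z) = 1
L(Y, T) = Y**2
((-3*(-5 - 2))*s(-5))*L(3, 6) = (-3*(-5 - 2)*1)*3**2 = (-3*(-7)*1)*9 = (21*1)*9 = 21*9 = 189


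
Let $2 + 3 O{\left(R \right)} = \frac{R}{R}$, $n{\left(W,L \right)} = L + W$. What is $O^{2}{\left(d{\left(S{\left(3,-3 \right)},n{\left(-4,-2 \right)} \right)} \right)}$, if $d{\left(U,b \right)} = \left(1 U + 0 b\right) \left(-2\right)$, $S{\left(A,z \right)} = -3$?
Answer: $\frac{1}{9} \approx 0.11111$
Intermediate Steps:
$d{\left(U,b \right)} = - 2 U$ ($d{\left(U,b \right)} = \left(U + 0\right) \left(-2\right) = U \left(-2\right) = - 2 U$)
$O{\left(R \right)} = - \frac{1}{3}$ ($O{\left(R \right)} = - \frac{2}{3} + \frac{R \frac{1}{R}}{3} = - \frac{2}{3} + \frac{1}{3} \cdot 1 = - \frac{2}{3} + \frac{1}{3} = - \frac{1}{3}$)
$O^{2}{\left(d{\left(S{\left(3,-3 \right)},n{\left(-4,-2 \right)} \right)} \right)} = \left(- \frac{1}{3}\right)^{2} = \frac{1}{9}$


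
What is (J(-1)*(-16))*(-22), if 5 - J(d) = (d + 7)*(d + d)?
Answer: 5984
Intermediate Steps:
J(d) = 5 - 2*d*(7 + d) (J(d) = 5 - (d + 7)*(d + d) = 5 - (7 + d)*2*d = 5 - 2*d*(7 + d))
(J(-1)*(-16))*(-22) = ((5 - 14*(-1) - 2*(-1)²)*(-16))*(-22) = ((5 + 14 - 2*1)*(-16))*(-22) = ((5 + 14 - 2)*(-16))*(-22) = (17*(-16))*(-22) = -272*(-22) = 5984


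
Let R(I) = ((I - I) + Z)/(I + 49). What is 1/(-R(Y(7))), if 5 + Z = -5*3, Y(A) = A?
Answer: 14/5 ≈ 2.8000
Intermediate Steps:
Z = -20 (Z = -5 - 5*3 = -5 - 15 = -20)
R(I) = -20/(49 + I) (R(I) = ((I - I) - 20)/(I + 49) = (0 - 20)/(49 + I) = -20/(49 + I))
1/(-R(Y(7))) = 1/(-(-20)/(49 + 7)) = 1/(-(-20)/56) = 1/(-1*(-5/14)) = 1/(5/14) = 14/5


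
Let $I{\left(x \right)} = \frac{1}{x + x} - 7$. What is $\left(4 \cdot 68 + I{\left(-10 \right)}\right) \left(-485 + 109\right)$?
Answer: $- \frac{498106}{5} \approx -99621.0$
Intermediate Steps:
$I{\left(x \right)} = -7 + \frac{1}{2 x}$ ($I{\left(x \right)} = \frac{1}{2 x} - 7 = -7 + \frac{1}{2 x}$)
$\left(4 \cdot 68 + I{\left(-10 \right)}\right) \left(-485 + 109\right) = \left(4 \cdot 68 - \left(7 - \frac{1}{2 \left(-10\right)}\right)\right) \left(-485 + 109\right) = \left(272 + \left(-7 + \frac{1}{2} \left(- \frac{1}{10}\right)\right)\right) \left(-376\right) = \left(272 - \frac{141}{20}\right) \left(-376\right) = \frac{5299}{20} \left(-376\right) = - \frac{498106}{5}$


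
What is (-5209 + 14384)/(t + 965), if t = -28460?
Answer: -1835/5499 ≈ -0.33370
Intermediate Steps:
(-5209 + 14384)/(t + 965) = (-5209 + 14384)/(-28460 + 965) = 9175/(-27495) = 9175*(-1/27495) = -1835/5499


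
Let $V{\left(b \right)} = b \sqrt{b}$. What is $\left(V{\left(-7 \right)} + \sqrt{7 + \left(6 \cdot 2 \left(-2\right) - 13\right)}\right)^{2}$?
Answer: $-373 + 14 \sqrt{210} \approx -170.12$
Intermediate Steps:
$V{\left(b \right)} = b^{\frac{3}{2}}$
$\left(V{\left(-7 \right)} + \sqrt{7 + \left(6 \cdot 2 \left(-2\right) - 13\right)}\right)^{2} = \left(\left(-7\right)^{\frac{3}{2}} + \sqrt{7 + \left(6 \cdot 2 \left(-2\right) - 13\right)}\right)^{2} = \left(- 7 i \sqrt{7} + \sqrt{7 + \left(12 \left(-2\right) - 13\right)}\right)^{2} = \left(- 7 i \sqrt{7} + \sqrt{7 - 37}\right)^{2} = \left(- 7 i \sqrt{7} + \sqrt{-30}\right)^{2} = \left(- 7 i \sqrt{7} + i \sqrt{30}\right)^{2} = \left(i \sqrt{30} - 7 i \sqrt{7}\right)^{2}$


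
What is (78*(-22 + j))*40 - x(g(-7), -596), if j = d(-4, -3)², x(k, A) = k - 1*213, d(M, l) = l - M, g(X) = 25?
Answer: -65332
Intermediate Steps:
x(k, A) = -213 + k (x(k, A) = k - 213 = -213 + k)
j = 1 (j = (-3 - 1*(-4))² = (-3 + 4)² = 1² = 1)
(78*(-22 + j))*40 - x(g(-7), -596) = (78*(-22 + 1))*40 - (-213 + 25) = (78*(-21))*40 - 1*(-188) = -1638*40 + 188 = -65520 + 188 = -65332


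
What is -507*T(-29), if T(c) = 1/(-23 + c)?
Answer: 39/4 ≈ 9.7500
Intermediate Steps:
-507*T(-29) = -507/(-23 - 29) = -507/(-52) = -507*(-1/52) = 39/4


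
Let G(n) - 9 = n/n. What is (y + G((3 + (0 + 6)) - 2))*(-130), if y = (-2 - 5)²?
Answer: -7670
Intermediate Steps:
G(n) = 10 (G(n) = 9 + n/n = 9 + 1 = 10)
y = 49 (y = (-7)² = 49)
(y + G((3 + (0 + 6)) - 2))*(-130) = (49 + 10)*(-130) = 59*(-130) = -7670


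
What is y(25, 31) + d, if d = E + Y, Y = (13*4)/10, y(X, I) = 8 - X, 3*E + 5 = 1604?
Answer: 2606/5 ≈ 521.20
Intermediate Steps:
E = 533 (E = -5/3 + (⅓)*1604 = -5/3 + 1604/3 = 533)
Y = 26/5 (Y = 52*(⅒) = 26/5 ≈ 5.2000)
d = 2691/5 (d = 533 + 26/5 = 2691/5 ≈ 538.20)
y(25, 31) + d = (8 - 1*25) + 2691/5 = (8 - 25) + 2691/5 = -17 + 2691/5 = 2606/5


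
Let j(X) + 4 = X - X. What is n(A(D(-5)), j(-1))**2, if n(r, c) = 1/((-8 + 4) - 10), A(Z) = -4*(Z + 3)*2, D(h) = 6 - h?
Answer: 1/196 ≈ 0.0051020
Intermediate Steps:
j(X) = -4 (j(X) = -4 + (X - X) = -4 + 0 = -4)
A(Z) = -24 - 8*Z (A(Z) = -4*(3 + Z)*2 = (-12 - 4*Z)*2 = -24 - 8*Z)
n(r, c) = -1/14 (n(r, c) = 1/(-4 - 10) = 1/(-14) = -1/14)
n(A(D(-5)), j(-1))**2 = (-1/14)**2 = 1/196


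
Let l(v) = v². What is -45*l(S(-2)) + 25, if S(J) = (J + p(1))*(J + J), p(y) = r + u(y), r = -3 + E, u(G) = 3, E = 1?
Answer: -695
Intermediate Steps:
r = -2 (r = -3 + 1 = -2)
p(y) = 1 (p(y) = -2 + 3 = 1)
S(J) = 2*J*(1 + J) (S(J) = (J + 1)*(J + J) = (1 + J)*(2*J) = 2*J*(1 + J))
-45*l(S(-2)) + 25 = -45*16*(1 - 2)² + 25 = -45*(2*(-2)*(-1))² + 25 = -45*4² + 25 = -45*16 + 25 = -720 + 25 = -695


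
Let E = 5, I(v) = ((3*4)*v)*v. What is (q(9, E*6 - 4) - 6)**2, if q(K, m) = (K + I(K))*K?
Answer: 77845329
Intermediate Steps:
I(v) = 12*v**2 (I(v) = (12*v)*v = 12*v**2)
q(K, m) = K*(K + 12*K**2) (q(K, m) = (K + 12*K**2)*K = K*(K + 12*K**2))
(q(9, E*6 - 4) - 6)**2 = (9**2*(1 + 12*9) - 6)**2 = (81*(1 + 108) - 6)**2 = (81*109 - 6)**2 = (8829 - 6)**2 = 8823**2 = 77845329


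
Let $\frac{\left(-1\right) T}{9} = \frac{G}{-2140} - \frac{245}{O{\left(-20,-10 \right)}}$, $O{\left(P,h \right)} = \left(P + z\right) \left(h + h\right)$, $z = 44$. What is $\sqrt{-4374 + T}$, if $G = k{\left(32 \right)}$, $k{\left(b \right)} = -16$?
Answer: $\frac{i \sqrt{80210064390}}{4280} \approx 66.172 i$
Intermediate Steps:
$O{\left(P,h \right)} = 2 h \left(44 + P\right)$ ($O{\left(P,h \right)} = \left(P + 44\right) \left(h + h\right) = \left(44 + P\right) 2 h = 2 h \left(44 + P\right)$)
$G = -16$
$T = - \frac{79797}{17120}$ ($T = - 9 \left(- \frac{16}{-2140} - \frac{245}{2 \left(-10\right) \left(44 - 20\right)}\right) = - 9 \left(\left(-16\right) \left(- \frac{1}{2140}\right) - \frac{245}{2 \left(-10\right) 24}\right) = - 9 \left(\frac{4}{535} - \frac{245}{-480}\right) = - 9 \left(\frac{4}{535} - - \frac{49}{96}\right) = - 9 \left(\frac{4}{535} + \frac{49}{96}\right) = \left(-9\right) \frac{26599}{51360} = - \frac{79797}{17120} \approx -4.661$)
$\sqrt{-4374 + T} = \sqrt{-4374 - \frac{79797}{17120}} = \sqrt{- \frac{74962677}{17120}} = \frac{i \sqrt{80210064390}}{4280}$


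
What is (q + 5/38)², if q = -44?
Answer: 2778889/1444 ≈ 1924.4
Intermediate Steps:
(q + 5/38)² = (-44 + 5/38)² = (-1667/38)² = 2778889/1444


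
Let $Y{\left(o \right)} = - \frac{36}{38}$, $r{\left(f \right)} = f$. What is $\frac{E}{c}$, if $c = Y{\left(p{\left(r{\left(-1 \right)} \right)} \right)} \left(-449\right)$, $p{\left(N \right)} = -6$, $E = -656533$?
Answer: $- \frac{12474127}{8082} \approx -1543.4$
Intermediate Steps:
$Y{\left(o \right)} = - \frac{18}{19}$ ($Y{\left(o \right)} = \left(-36\right) \frac{1}{38} = - \frac{18}{19}$)
$c = \frac{8082}{19}$ ($c = \left(- \frac{18}{19}\right) \left(-449\right) = \frac{8082}{19} \approx 425.37$)
$\frac{E}{c} = - \frac{656533}{\frac{8082}{19}} = \left(-656533\right) \frac{19}{8082} = - \frac{12474127}{8082}$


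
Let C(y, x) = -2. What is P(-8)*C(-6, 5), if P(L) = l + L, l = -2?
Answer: 20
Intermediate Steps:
P(L) = -2 + L
P(-8)*C(-6, 5) = (-2 - 8)*(-2) = -10*(-2) = 20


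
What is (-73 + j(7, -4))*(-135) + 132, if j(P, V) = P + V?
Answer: 9582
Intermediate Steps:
(-73 + j(7, -4))*(-135) + 132 = (-73 + (7 - 4))*(-135) + 132 = (-73 + 3)*(-135) + 132 = -70*(-135) + 132 = 9450 + 132 = 9582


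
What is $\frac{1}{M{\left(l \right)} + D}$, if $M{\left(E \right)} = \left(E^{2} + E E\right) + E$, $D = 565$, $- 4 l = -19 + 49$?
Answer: $\frac{1}{670} \approx 0.0014925$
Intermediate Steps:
$l = - \frac{15}{2}$ ($l = - \frac{-19 + 49}{4} = \left(- \frac{1}{4}\right) 30 = - \frac{15}{2} \approx -7.5$)
$M{\left(E \right)} = E + 2 E^{2}$ ($M{\left(E \right)} = \left(E^{2} + E^{2}\right) + E = 2 E^{2} + E = E + 2 E^{2}$)
$\frac{1}{M{\left(l \right)} + D} = \frac{1}{- \frac{15 \left(1 + 2 \left(- \frac{15}{2}\right)\right)}{2} + 565} = \frac{1}{- \frac{15 \left(1 - 15\right)}{2} + 565} = \frac{1}{\left(- \frac{15}{2}\right) \left(-14\right) + 565} = \frac{1}{105 + 565} = \frac{1}{670}$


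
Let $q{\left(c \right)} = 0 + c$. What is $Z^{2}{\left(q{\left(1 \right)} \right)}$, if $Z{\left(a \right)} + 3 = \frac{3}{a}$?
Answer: $0$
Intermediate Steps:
$q{\left(c \right)} = c$
$Z{\left(a \right)} = -3 + \frac{3}{a}$
$Z^{2}{\left(q{\left(1 \right)} \right)} = \left(-3 + \frac{3}{1}\right)^{2} = \left(-3 + 3 \cdot 1\right)^{2} = \left(-3 + 3\right)^{2} = 0^{2} = 0$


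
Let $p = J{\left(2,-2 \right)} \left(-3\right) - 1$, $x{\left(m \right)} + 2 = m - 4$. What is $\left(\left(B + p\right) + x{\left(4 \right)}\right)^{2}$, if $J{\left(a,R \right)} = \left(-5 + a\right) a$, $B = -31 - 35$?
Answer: $2601$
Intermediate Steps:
$B = -66$
$x{\left(m \right)} = -6 + m$ ($x{\left(m \right)} = -2 + \left(m - 4\right) = -2 + \left(-4 + m\right) = -6 + m$)
$J{\left(a,R \right)} = a \left(-5 + a\right)$
$p = 17$ ($p = 2 \left(-5 + 2\right) \left(-3\right) - 1 = 2 \left(-3\right) \left(-3\right) - 1 = \left(-6\right) \left(-3\right) - 1 = 18 - 1 = 17$)
$\left(\left(B + p\right) + x{\left(4 \right)}\right)^{2} = \left(\left(-66 + 17\right) + \left(-6 + 4\right)\right)^{2} = \left(-49 - 2\right)^{2} = \left(-51\right)^{2} = 2601$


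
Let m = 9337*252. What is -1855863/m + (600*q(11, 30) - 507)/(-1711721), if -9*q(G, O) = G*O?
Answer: -347084712195/447505491356 ≈ -0.77560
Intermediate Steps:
m = 2352924
q(G, O) = -G*O/9
-1855863/m + (600*q(11, 30) - 507)/(-1711721) = -1855863/2352924 + (600*(-1/9*11*30) - 507)/(-1711721) = -1855863*1/2352924 + (600*(-110/3) - 507)*(-1/1711721) = -206207/261436 + (-22000 - 507)*(-1/1711721) = -206207/261436 - 22507*(-1/1711721) = -206207/261436 + 22507/1711721 = -347084712195/447505491356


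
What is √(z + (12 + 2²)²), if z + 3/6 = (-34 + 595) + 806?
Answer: √6490/2 ≈ 40.280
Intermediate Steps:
z = 2733/2 (z = -½ + ((-34 + 595) + 806) = -½ + (561 + 806) = -½ + 1367 = 2733/2 ≈ 1366.5)
√(z + (12 + 2²)²) = √(2733/2 + (12 + 2²)²) = √(2733/2 + (12 + 4)²) = √(2733/2 + 16²) = √(2733/2 + 256) = √(3245/2) = √6490/2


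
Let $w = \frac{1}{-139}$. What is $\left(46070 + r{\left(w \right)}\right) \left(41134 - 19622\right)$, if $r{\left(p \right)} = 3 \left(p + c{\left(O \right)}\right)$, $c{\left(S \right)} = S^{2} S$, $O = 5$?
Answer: $\frac{138878288224}{139} \approx 9.9912 \cdot 10^{8}$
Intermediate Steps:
$w = - \frac{1}{139} \approx -0.0071942$
$c{\left(S \right)} = S^{3}$
$r{\left(p \right)} = 375 + 3 p$ ($r{\left(p \right)} = 3 \left(p + 5^{3}\right) = 3 \left(p + 125\right) = 3 \left(125 + p\right) = 375 + 3 p$)
$\left(46070 + r{\left(w \right)}\right) \left(41134 - 19622\right) = \left(46070 + \left(375 + 3 \left(- \frac{1}{139}\right)\right)\right) \left(41134 - 19622\right) = \left(46070 + \left(375 - \frac{3}{139}\right)\right) 21512 = \left(46070 + \frac{52122}{139}\right) 21512 = \frac{6455852}{139} \cdot 21512 = \frac{138878288224}{139}$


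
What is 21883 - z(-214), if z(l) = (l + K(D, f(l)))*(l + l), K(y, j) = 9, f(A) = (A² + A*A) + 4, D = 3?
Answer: -65857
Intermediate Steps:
f(A) = 4 + 2*A² (f(A) = (A² + A²) + 4 = 2*A² + 4 = 4 + 2*A²)
z(l) = 2*l*(9 + l) (z(l) = (l + 9)*(l + l) = (9 + l)*(2*l) = 2*l*(9 + l))
21883 - z(-214) = 21883 - 2*(-214)*(9 - 214) = 21883 - 2*(-214)*(-205) = 21883 - 1*87740 = 21883 - 87740 = -65857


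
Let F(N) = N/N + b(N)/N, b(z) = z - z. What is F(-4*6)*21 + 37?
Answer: 58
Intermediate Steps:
b(z) = 0
F(N) = 1 (F(N) = N/N + 0/N = 1 + 0 = 1)
F(-4*6)*21 + 37 = 1*21 + 37 = 21 + 37 = 58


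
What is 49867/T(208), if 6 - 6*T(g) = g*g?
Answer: -149601/21629 ≈ -6.9167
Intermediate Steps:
T(g) = 1 - g**2/6 (T(g) = 1 - g*g/6 = 1 - g**2/6)
49867/T(208) = 49867/(1 - 1/6*208**2) = 49867/(1 - 1/6*43264) = 49867/(1 - 21632/3) = 49867/(-21629/3) = 49867*(-3/21629) = -149601/21629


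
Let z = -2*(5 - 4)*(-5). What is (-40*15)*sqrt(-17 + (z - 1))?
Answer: -1200*I*sqrt(2) ≈ -1697.1*I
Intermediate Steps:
z = 10 (z = -2*1*(-5) = -2*(-5) = 10)
(-40*15)*sqrt(-17 + (z - 1)) = (-40*15)*sqrt(-17 + (10 - 1)) = -600*sqrt(-17 + 9) = -1200*I*sqrt(2)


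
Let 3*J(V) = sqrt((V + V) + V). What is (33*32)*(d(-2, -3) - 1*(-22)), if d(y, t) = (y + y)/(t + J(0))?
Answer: 24640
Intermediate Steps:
J(V) = sqrt(3)*sqrt(V)/3 (J(V) = sqrt((V + V) + V)/3 = sqrt(2*V + V)/3 = sqrt(3*V)/3 = (sqrt(3)*sqrt(V))/3 = sqrt(3)*sqrt(V)/3)
d(y, t) = 2*y/t (d(y, t) = (y + y)/(t + sqrt(3)*sqrt(0)/3) = (2*y)/(t + (1/3)*sqrt(3)*0) = (2*y)/(t + 0) = (2*y)/t = 2*y/t)
(33*32)*(d(-2, -3) - 1*(-22)) = (33*32)*(2*(-2)/(-3) - 1*(-22)) = 1056*(2*(-2)*(-1/3) + 22) = 1056*(4/3 + 22) = 1056*(70/3) = 24640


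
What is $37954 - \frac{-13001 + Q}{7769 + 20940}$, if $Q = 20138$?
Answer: $\frac{1089614249}{28709} \approx 37954.0$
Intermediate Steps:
$37954 - \frac{-13001 + Q}{7769 + 20940} = 37954 - \frac{-13001 + 20138}{7769 + 20940} = 37954 - \frac{7137}{28709} = \frac{1089614249}{28709}$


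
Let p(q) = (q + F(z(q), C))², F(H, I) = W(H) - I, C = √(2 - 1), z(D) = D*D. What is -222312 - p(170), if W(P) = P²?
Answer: -697576026401230873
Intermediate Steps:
z(D) = D²
C = 1 (C = √1 = 1)
F(H, I) = H² - I
p(q) = (-1 + q + q⁴)² (p(q) = (q + ((q²)² - 1*1))² = (q + (q⁴ - 1))² = (q + (-1 + q⁴))² = (-1 + q + q⁴)²)
-222312 - p(170) = -222312 - (-1 + 170 + 170⁴)² = -222312 - (-1 + 170 + 835210000)² = -222312 - 1*835210169² = -222312 - 1*697576026401008561 = -222312 - 697576026401008561 = -697576026401230873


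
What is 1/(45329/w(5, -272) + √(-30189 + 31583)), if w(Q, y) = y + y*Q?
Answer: 73976928/1658094815 + 2663424*√1394/1658094815 ≈ 0.10459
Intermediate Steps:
w(Q, y) = y + Q*y
1/(45329/w(5, -272) + √(-30189 + 31583)) = 1/(45329/((-272*(1 + 5))) + √(-30189 + 31583)) = 1/(45329/((-272*6)) + √1394) = 1/(45329/(-1632) + √1394) = 1/(45329*(-1/1632) + √1394) = 1/(-45329/1632 + √1394)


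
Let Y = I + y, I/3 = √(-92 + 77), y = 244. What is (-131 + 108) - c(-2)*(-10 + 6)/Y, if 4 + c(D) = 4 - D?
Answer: 3*(-23*√15 + 1868*I)/(-244*I + 3*√15) ≈ -22.967 - 0.0015577*I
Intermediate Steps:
c(D) = -D (c(D) = -4 + (4 - D) = -D)
I = 3*I*√15 (I = 3*√(-92 + 77) = 3*√(-15) = 3*(I*√15) = 3*I*√15 ≈ 11.619*I)
Y = 244 + 3*I*√15 (Y = 3*I*√15 + 244 = 244 + 3*I*√15 ≈ 244.0 + 11.619*I)
(-131 + 108) - c(-2)*(-10 + 6)/Y = (-131 + 108) - (-1*(-2))*(-10 + 6)/(244 + 3*I*√15) = -23 - 2*(-4)/(244 + 3*I*√15) = -23 - (-8)/(244 + 3*I*√15) = -23 + 8/(244 + 3*I*√15)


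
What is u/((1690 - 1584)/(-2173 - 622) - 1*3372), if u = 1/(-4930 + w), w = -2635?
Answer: 559/14259791998 ≈ 3.9201e-8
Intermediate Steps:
u = -1/7565 (u = 1/(-4930 - 2635) = 1/(-7565) = -1/7565 ≈ -0.00013219)
u/((1690 - 1584)/(-2173 - 622) - 1*3372) = -1/(7565*((1690 - 1584)/(-2173 - 622) - 1*3372)) = -1/(7565*(106/(-2795) - 3372)) = -1/(7565*(106*(-1/2795) - 3372)) = -1/(7565*(-106/2795 - 3372)) = -1/(7565*(-9424846/2795)) = -1/7565*(-2795/9424846) = 559/14259791998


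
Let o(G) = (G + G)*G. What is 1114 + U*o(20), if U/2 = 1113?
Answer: 1781914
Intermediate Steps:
U = 2226 (U = 2*1113 = 2226)
o(G) = 2*G² (o(G) = (2*G)*G = 2*G²)
1114 + U*o(20) = 1114 + 2226*(2*20²) = 1114 + 2226*(2*400) = 1114 + 2226*800 = 1114 + 1780800 = 1781914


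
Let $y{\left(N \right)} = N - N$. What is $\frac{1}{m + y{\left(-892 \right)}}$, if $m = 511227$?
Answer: $\frac{1}{511227} \approx 1.9561 \cdot 10^{-6}$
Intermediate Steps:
$y{\left(N \right)} = 0$
$\frac{1}{m + y{\left(-892 \right)}} = \frac{1}{511227 + 0} = \frac{1}{511227}$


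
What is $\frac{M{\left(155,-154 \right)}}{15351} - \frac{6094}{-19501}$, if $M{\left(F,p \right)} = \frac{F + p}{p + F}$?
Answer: $\frac{93568495}{299359851} \approx 0.31256$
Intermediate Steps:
$M{\left(F,p \right)} = 1$ ($M{\left(F,p \right)} = \frac{F + p}{F + p} = 1$)
$\frac{M{\left(155,-154 \right)}}{15351} - \frac{6094}{-19501} = 1 \cdot \frac{1}{15351} - \frac{6094}{-19501} = 1 \cdot \frac{1}{15351} - - \frac{6094}{19501} = \frac{1}{15351} + \frac{6094}{19501} = \frac{93568495}{299359851}$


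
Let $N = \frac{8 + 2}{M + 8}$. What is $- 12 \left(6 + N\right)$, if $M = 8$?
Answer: $- \frac{159}{2} \approx -79.5$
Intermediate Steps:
$N = \frac{5}{8}$ ($N = \frac{8 + 2}{8 + 8} = \frac{10}{16} = 10 \cdot \frac{1}{16} = \frac{5}{8} \approx 0.625$)
$- 12 \left(6 + N\right) = - 12 \left(6 + \frac{5}{8}\right) = \left(-12\right) \frac{53}{8} = - \frac{159}{2}$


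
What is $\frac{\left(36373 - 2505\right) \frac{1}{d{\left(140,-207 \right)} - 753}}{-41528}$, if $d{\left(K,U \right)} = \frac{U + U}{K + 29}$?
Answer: $\frac{1430923}{1325480322} \approx 0.0010796$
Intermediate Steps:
$d{\left(K,U \right)} = \frac{2 U}{29 + K}$
$\frac{\left(36373 - 2505\right) \frac{1}{d{\left(140,-207 \right)} - 753}}{-41528} = \frac{\left(36373 - 2505\right) \frac{1}{2 \left(-207\right) \frac{1}{29 + 140} - 753}}{-41528} = \frac{33868}{2 \left(-207\right) \frac{1}{169} - 753} \left(- \frac{1}{41528}\right) = \frac{33868}{- \frac{414}{169} - 753} \left(- \frac{1}{41528}\right) = \frac{33868}{- \frac{127671}{169}} \left(- \frac{1}{41528}\right) = 33868 \left(- \frac{169}{127671}\right) \left(- \frac{1}{41528}\right) = \left(- \frac{5723692}{127671}\right) \left(- \frac{1}{41528}\right) = \frac{1430923}{1325480322}$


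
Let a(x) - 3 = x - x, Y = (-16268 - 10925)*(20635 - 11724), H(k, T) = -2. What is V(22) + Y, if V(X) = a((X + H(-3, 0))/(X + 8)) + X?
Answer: -242316798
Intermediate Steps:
Y = -242316823 (Y = -27193*8911 = -242316823)
a(x) = 3 (a(x) = 3 + (x - x) = 3 + 0 = 3)
V(X) = 3 + X
V(22) + Y = (3 + 22) - 242316823 = 25 - 242316823 = -242316798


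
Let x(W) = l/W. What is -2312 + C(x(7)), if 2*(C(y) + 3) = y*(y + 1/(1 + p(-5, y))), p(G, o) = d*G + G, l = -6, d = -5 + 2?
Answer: -1247608/539 ≈ -2314.7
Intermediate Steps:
d = -3
x(W) = -6/W
p(G, o) = -2*G (p(G, o) = -3*G + G = -2*G)
C(y) = -3 + y*(1/11 + y)/2 (C(y) = -3 + (y*(y + 1/(1 - 2*(-5))))/2 = -3 + (y*(y + 1/(1 + 10)))/2 = -3 + (y*(y + 1/11))/2 = -3 + (y*(1/11 + y))/2 = -3 + y*(1/11 + y)/2)
-2312 + C(x(7)) = -2312 + (-3 + (-6/7)**2/2 + (-6/7)/22) = -2312 + (-3 + (-6*1/7)**2/2 + (-6*1/7)/22) = -2312 + (-3 + (-6/7)**2/2 + (1/22)*(-6/7)) = -2312 + (-3 + (1/2)*(36/49) - 3/77) = -2312 + (-3 + 18/49 - 3/77) = -2312 - 1440/539 = -1247608/539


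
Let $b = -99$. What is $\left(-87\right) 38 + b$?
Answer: $-3405$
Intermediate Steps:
$\left(-87\right) 38 + b = \left(-87\right) 38 - 99 = -3306 - 99 = -3405$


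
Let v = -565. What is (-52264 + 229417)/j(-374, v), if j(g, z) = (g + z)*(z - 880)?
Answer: 59051/452285 ≈ 0.13056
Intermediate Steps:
j(g, z) = (-880 + z)*(g + z) (j(g, z) = (g + z)*(-880 + z) = (-880 + z)*(g + z))
(-52264 + 229417)/j(-374, v) = (-52264 + 229417)/((-565)**2 - 880*(-374) - 880*(-565) - 374*(-565)) = 177153/(319225 + 329120 + 497200 + 211310) = 177153/1356855 = 177153*(1/1356855) = 59051/452285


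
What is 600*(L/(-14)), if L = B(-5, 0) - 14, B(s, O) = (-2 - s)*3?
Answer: 1500/7 ≈ 214.29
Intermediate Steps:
B(s, O) = -6 - 3*s
L = -5 (L = (-6 - 3*(-5)) - 14 = (-6 + 15) - 14 = 9 - 14 = -5)
600*(L/(-14)) = 600*(-5/(-14)) = 600*(-5*(-1/14)) = 600*(5/14) = 1500/7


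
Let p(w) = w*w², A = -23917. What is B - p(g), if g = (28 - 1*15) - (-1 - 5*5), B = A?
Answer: -83236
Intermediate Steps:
B = -23917
g = 39 (g = (28 - 15) - (-1 - 25) = 13 - 1*(-26) = 13 + 26 = 39)
p(w) = w³
B - p(g) = -23917 - 1*39³ = -23917 - 1*59319 = -23917 - 59319 = -83236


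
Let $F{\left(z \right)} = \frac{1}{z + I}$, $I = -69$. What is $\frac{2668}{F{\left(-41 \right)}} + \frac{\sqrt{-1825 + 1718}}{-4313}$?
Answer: $-293480 - \frac{i \sqrt{107}}{4313} \approx -2.9348 \cdot 10^{5} - 0.0023983 i$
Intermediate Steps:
$F{\left(z \right)} = \frac{1}{-69 + z}$ ($F{\left(z \right)} = \frac{1}{z - 69} = \frac{1}{-69 + z}$)
$\frac{2668}{F{\left(-41 \right)}} + \frac{\sqrt{-1825 + 1718}}{-4313} = \frac{2668}{\frac{1}{-69 - 41}} + \frac{\sqrt{-1825 + 1718}}{-4313} = \frac{2668}{\frac{1}{-110}} + \sqrt{-107} \left(- \frac{1}{4313}\right) = \frac{2668}{- \frac{1}{110}} + i \sqrt{107} \left(- \frac{1}{4313}\right) = 2668 \left(-110\right) - \frac{i \sqrt{107}}{4313} = -293480 - \frac{i \sqrt{107}}{4313}$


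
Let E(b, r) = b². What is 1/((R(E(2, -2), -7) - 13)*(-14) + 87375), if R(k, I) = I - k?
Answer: 1/87711 ≈ 1.1401e-5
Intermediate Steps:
1/((R(E(2, -2), -7) - 13)*(-14) + 87375) = 1/(((-7 - 1*2²) - 13)*(-14) + 87375) = 1/(((-7 - 1*4) - 13)*(-14) + 87375) = 1/(((-7 - 4) - 13)*(-14) + 87375) = 1/((-11 - 13)*(-14) + 87375) = 1/(-24*(-14) + 87375) = 1/(336 + 87375) = 1/87711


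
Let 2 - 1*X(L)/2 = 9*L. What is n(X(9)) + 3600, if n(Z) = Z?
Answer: 3442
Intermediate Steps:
X(L) = 4 - 18*L
n(X(9)) + 3600 = (4 - 18*9) + 3600 = (4 - 162) + 3600 = -158 + 3600 = 3442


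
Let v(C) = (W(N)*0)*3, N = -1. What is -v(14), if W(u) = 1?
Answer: 0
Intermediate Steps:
v(C) = 0 (v(C) = (1*0)*3 = 0*3 = 0)
-v(14) = -1*0 = 0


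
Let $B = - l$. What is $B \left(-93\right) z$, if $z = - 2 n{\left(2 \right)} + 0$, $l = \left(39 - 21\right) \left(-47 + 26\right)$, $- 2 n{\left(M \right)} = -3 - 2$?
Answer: $175770$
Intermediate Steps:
$n{\left(M \right)} = \frac{5}{2}$ ($n{\left(M \right)} = - \frac{-3 - 2}{2} = \left(- \frac{1}{2}\right) \left(-5\right) = \frac{5}{2}$)
$l = -378$ ($l = 18 \left(-21\right) = -378$)
$z = -5$ ($z = \left(-2\right) \frac{5}{2} + 0 = -5 + 0 = -5$)
$B = 378$ ($B = \left(-1\right) \left(-378\right) = 378$)
$B \left(-93\right) z = 378 \left(-93\right) \left(-5\right) = \left(-35154\right) \left(-5\right) = 175770$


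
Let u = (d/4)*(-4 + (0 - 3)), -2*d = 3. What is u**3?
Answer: 9261/512 ≈ 18.088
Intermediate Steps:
d = -3/2 (d = -1/2*3 = -3/2 ≈ -1.5000)
u = 21/8 (u = (-3/2/4)*(-4 + (0 - 3)) = (-3/2*1/4)*(-4 - 3) = -3/8*(-7) = 21/8 ≈ 2.6250)
u**3 = (21/8)**3 = 9261/512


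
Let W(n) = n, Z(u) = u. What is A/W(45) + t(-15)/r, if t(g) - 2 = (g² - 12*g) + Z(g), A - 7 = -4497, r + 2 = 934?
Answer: -208352/2097 ≈ -99.357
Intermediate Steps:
r = 932 (r = -2 + 934 = 932)
A = -4490 (A = 7 - 4497 = -4490)
t(g) = 2 + g² - 11*g (t(g) = 2 + ((g² - 12*g) + g) = 2 + (g² - 11*g) = 2 + g² - 11*g)
A/W(45) + t(-15)/r = -4490/45 + (2 + (-15)² - 11*(-15))/932 = -4490*1/45 + (2 + 225 + 165)*(1/932) = -898/9 + 392*(1/932) = -898/9 + 98/233 = -208352/2097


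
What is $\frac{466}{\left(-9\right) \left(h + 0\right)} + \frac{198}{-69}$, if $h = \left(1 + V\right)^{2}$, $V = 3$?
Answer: $- \frac{10111}{1656} \approx -6.1057$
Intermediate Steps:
$h = 16$ ($h = \left(1 + 3\right)^{2} = 4^{2} = 16$)
$\frac{466}{\left(-9\right) \left(h + 0\right)} + \frac{198}{-69} = \frac{466}{\left(-9\right) \left(16 + 0\right)} + \frac{198}{-69} = \frac{466}{\left(-9\right) 16} + 198 \left(- \frac{1}{69}\right) = \frac{466}{-144} - \frac{66}{23} = 466 \left(- \frac{1}{144}\right) - \frac{66}{23} = - \frac{233}{72} - \frac{66}{23} = - \frac{10111}{1656}$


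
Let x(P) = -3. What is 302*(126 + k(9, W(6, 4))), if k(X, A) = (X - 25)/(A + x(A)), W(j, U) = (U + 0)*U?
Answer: 489844/13 ≈ 37680.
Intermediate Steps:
W(j, U) = U² (W(j, U) = U*U = U²)
k(X, A) = (-25 + X)/(-3 + A) (k(X, A) = (X - 25)/(A - 3) = (-25 + X)/(-3 + A))
302*(126 + k(9, W(6, 4))) = 302*(126 + (-25 + 9)/(-3 + 4²)) = 302*(126 - 16/(-3 + 16)) = 302*(126 - 16/13) = 302*(1622/13) = 489844/13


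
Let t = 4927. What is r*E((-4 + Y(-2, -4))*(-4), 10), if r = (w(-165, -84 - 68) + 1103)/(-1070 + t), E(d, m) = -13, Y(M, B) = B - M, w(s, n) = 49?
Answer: -14976/3857 ≈ -3.8828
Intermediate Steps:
r = 1152/3857 (r = (49 + 1103)/(-1070 + 4927) = 1152/3857 ≈ 0.29868)
r*E((-4 + Y(-2, -4))*(-4), 10) = (1152/3857)*(-13) = -14976/3857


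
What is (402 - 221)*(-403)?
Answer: -72943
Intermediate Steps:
(402 - 221)*(-403) = 181*(-403) = -72943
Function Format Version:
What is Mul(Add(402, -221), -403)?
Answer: -72943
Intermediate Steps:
Mul(Add(402, -221), -403) = Mul(181, -403) = -72943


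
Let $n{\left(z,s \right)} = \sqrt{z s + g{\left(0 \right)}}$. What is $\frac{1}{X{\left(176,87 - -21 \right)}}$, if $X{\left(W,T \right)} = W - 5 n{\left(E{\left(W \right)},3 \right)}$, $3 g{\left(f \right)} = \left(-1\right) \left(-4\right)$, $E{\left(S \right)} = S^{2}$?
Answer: $- \frac{132}{1719193} - \frac{5 \sqrt{209091}}{3438386} \approx -0.00074172$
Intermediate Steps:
$g{\left(f \right)} = \frac{4}{3}$ ($g{\left(f \right)} = \frac{\left(-1\right) \left(-4\right)}{3} = \frac{1}{3} \cdot 4 = \frac{4}{3}$)
$n{\left(z,s \right)} = \sqrt{\frac{4}{3} + s z}$ ($n{\left(z,s \right)} = \sqrt{z s + \frac{4}{3}} = \sqrt{s z + \frac{4}{3}} = \sqrt{\frac{4}{3} + s z}$)
$X{\left(W,T \right)} = W - \frac{5 \sqrt{12 + 27 W^{2}}}{3}$ ($X{\left(W,T \right)} = W - 5 \frac{\sqrt{12 + 9 \cdot 3 W^{2}}}{3} = W - 5 \frac{\sqrt{12 + 27 W^{2}}}{3} = W - \frac{5 \sqrt{12 + 27 W^{2}}}{3}$)
$\frac{1}{X{\left(176,87 - -21 \right)}} = \frac{1}{176 - \frac{5 \sqrt{12 + 27 \cdot 176^{2}}}{3}} = \frac{1}{176 - \frac{5 \sqrt{12 + 27 \cdot 30976}}{3}} = \frac{1}{176 - \frac{5 \sqrt{12 + 836352}}{3}} = \frac{1}{176 - \frac{5 \sqrt{836364}}{3}} = \frac{1}{176 - \frac{5 \cdot 2 \sqrt{209091}}{3}} = \frac{1}{176 - \frac{10 \sqrt{209091}}{3}}$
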